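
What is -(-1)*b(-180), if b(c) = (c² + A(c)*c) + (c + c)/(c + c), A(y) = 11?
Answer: 30421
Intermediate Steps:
b(c) = 1 + c² + 11*c (b(c) = (c² + 11*c) + (c + c)/(c + c) = (c² + 11*c) + (2*c)/((2*c)) = (c² + 11*c) + (2*c)*(1/(2*c)) = (c² + 11*c) + 1 = 1 + c² + 11*c)
-(-1)*b(-180) = -(-1)*(1 + (-180)² + 11*(-180)) = -(-1)*(1 + 32400 - 1980) = -(-1)*30421 = -1*(-30421) = 30421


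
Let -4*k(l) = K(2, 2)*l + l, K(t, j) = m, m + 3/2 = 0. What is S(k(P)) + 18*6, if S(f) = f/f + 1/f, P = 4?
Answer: 111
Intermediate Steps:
m = -3/2 (m = -3/2 + 0 = -3/2 ≈ -1.5000)
K(t, j) = -3/2
k(l) = l/8 (k(l) = -(-3*l/2 + l)/4 = -(-1)*l/8 = l/8)
S(f) = 1 + 1/f
S(k(P)) + 18*6 = (1 + (⅛)*4)/(((⅛)*4)) + 18*6 = (1 + ½)/(½) + 108 = 2*(3/2) + 108 = 3 + 108 = 111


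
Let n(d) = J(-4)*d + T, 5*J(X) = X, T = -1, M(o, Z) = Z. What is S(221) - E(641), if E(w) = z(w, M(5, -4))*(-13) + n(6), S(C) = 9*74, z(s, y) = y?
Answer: 3099/5 ≈ 619.80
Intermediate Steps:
J(X) = X/5
n(d) = -1 - 4*d/5 (n(d) = ((⅕)*(-4))*d - 1 = -4*d/5 - 1 = -1 - 4*d/5)
S(C) = 666
E(w) = 231/5 (E(w) = -4*(-13) + (-1 - ⅘*6) = 52 + (-1 - 24/5) = 52 - 29/5 = 231/5)
S(221) - E(641) = 666 - 1*231/5 = 666 - 231/5 = 3099/5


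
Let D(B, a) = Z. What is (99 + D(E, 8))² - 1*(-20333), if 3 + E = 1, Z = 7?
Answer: 31569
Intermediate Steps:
E = -2 (E = -3 + 1 = -2)
D(B, a) = 7
(99 + D(E, 8))² - 1*(-20333) = (99 + 7)² - 1*(-20333) = 106² + 20333 = 11236 + 20333 = 31569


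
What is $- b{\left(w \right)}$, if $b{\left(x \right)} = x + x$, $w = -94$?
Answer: $188$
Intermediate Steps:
$b{\left(x \right)} = 2 x$
$- b{\left(w \right)} = - 2 \left(-94\right) = \left(-1\right) \left(-188\right) = 188$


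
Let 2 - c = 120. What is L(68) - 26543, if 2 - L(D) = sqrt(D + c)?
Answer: -26541 - 5*I*sqrt(2) ≈ -26541.0 - 7.0711*I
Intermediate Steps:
c = -118 (c = 2 - 1*120 = 2 - 120 = -118)
L(D) = 2 - sqrt(-118 + D) (L(D) = 2 - sqrt(D - 118) = 2 - sqrt(-118 + D))
L(68) - 26543 = (2 - sqrt(-118 + 68)) - 26543 = (2 - sqrt(-50)) - 26543 = (2 - 5*I*sqrt(2)) - 26543 = -26541 - 5*I*sqrt(2)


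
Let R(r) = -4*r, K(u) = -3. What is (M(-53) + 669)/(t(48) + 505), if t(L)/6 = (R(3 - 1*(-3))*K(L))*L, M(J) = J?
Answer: 56/1931 ≈ 0.029001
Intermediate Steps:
t(L) = 432*L (t(L) = 6*((-4*(3 - 1*(-3))*(-3))*L) = 6*((-4*(3 + 3)*(-3))*L) = 6*((-4*6*(-3))*L) = 6*((-24*(-3))*L) = 6*(72*L) = 432*L)
(M(-53) + 669)/(t(48) + 505) = (-53 + 669)/(432*48 + 505) = 616/(20736 + 505) = 616/21241 = 616*(1/21241) = 56/1931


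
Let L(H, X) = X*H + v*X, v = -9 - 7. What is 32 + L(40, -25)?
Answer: -568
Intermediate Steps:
v = -16
L(H, X) = -16*X + H*X (L(H, X) = X*H - 16*X = H*X - 16*X = -16*X + H*X)
32 + L(40, -25) = 32 - 25*(-16 + 40) = 32 - 25*24 = 32 - 600 = -568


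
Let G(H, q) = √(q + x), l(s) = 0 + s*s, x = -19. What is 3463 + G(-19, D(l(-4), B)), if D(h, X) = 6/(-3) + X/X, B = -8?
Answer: 3463 + 2*I*√5 ≈ 3463.0 + 4.4721*I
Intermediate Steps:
l(s) = s² (l(s) = 0 + s² = s²)
D(h, X) = -1 (D(h, X) = 6*(-⅓) + 1 = -2 + 1 = -1)
G(H, q) = √(-19 + q) (G(H, q) = √(q - 19) = √(-19 + q))
3463 + G(-19, D(l(-4), B)) = 3463 + √(-19 - 1) = 3463 + √(-20) = 3463 + 2*I*√5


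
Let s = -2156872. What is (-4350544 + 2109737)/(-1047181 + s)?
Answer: 2240807/3204053 ≈ 0.69937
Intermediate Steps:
(-4350544 + 2109737)/(-1047181 + s) = (-4350544 + 2109737)/(-1047181 - 2156872) = -2240807/(-3204053) = -2240807*(-1/3204053) = 2240807/3204053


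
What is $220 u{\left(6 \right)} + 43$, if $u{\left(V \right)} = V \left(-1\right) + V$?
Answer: $43$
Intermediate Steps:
$u{\left(V \right)} = 0$ ($u{\left(V \right)} = - V + V = 0$)
$220 u{\left(6 \right)} + 43 = 220 \cdot 0 + 43 = 0 + 43 = 43$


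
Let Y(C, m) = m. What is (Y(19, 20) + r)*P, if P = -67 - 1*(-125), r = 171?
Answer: 11078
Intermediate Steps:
P = 58 (P = -67 + 125 = 58)
(Y(19, 20) + r)*P = (20 + 171)*58 = 191*58 = 11078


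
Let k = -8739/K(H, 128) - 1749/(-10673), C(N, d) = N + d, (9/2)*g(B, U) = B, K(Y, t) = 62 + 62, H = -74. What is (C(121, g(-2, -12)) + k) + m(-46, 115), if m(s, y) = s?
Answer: 50546053/11911068 ≈ 4.2436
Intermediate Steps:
K(Y, t) = 124
g(B, U) = 2*B/9
k = -93054471/1323452 (k = -8739/124 - 1749/(-10673) = -8739*1/124 - 1749*(-1/10673) = -8739/124 + 1749/10673 = -93054471/1323452 ≈ -70.312)
(C(121, g(-2, -12)) + k) + m(-46, 115) = ((121 + (2/9)*(-2)) - 93054471/1323452) - 46 = ((121 - 4/9) - 93054471/1323452) - 46 = (1085/9 - 93054471/1323452) - 46 = 598455181/11911068 - 46 = 50546053/11911068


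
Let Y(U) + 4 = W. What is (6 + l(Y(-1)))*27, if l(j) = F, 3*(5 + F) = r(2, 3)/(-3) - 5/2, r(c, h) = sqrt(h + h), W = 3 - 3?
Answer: 9/2 - 3*sqrt(6) ≈ -2.8485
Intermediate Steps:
W = 0
Y(U) = -4 (Y(U) = -4 + 0 = -4)
r(c, h) = sqrt(2)*sqrt(h) (r(c, h) = sqrt(2*h) = sqrt(2)*sqrt(h))
F = -35/6 - sqrt(6)/9 (F = -5 + ((sqrt(2)*sqrt(3))/(-3) - 5/2)/3 = -5 + (sqrt(6)*(-1/3) - 5*1/2)/3 = -5 + (-sqrt(6)/3 - 5/2)/3 = -5 + (-5/2 - sqrt(6)/3)/3 = -5 + (-5/6 - sqrt(6)/9) = -35/6 - sqrt(6)/9 ≈ -6.1055)
l(j) = -35/6 - sqrt(6)/9
(6 + l(Y(-1)))*27 = (6 + (-35/6 - sqrt(6)/9))*27 = (1/6 - sqrt(6)/9)*27 = 9/2 - 3*sqrt(6)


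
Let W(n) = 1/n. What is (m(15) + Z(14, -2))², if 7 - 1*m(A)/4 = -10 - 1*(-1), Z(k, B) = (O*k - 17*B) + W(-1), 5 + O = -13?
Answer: 24025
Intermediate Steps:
O = -18 (O = -5 - 13 = -18)
W(n) = 1/n
Z(k, B) = -1 - 18*k - 17*B (Z(k, B) = (-18*k - 17*B) + 1/(-1) = (-18*k - 17*B) - 1 = -1 - 18*k - 17*B)
m(A) = 64 (m(A) = 28 - 4*(-10 - 1*(-1)) = 28 - 4*(-10 + 1) = 28 - 4*(-9) = 28 + 36 = 64)
(m(15) + Z(14, -2))² = (64 + (-1 - 18*14 - 17*(-2)))² = (64 + (-1 - 252 + 34))² = (64 - 219)² = (-155)² = 24025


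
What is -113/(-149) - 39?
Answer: -5698/149 ≈ -38.242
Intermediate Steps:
-113/(-149) - 39 = -1/149*(-113) - 39 = 113/149 - 39 = -5698/149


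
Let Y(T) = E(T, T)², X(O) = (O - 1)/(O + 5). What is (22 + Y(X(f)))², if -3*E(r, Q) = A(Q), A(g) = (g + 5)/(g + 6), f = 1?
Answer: 51165409/104976 ≈ 487.40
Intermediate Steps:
A(g) = (5 + g)/(6 + g)
X(O) = (-1 + O)/(5 + O)
E(r, Q) = -(5 + Q)/(3*(6 + Q))
Y(T) = (-5 - T)²/(9*(6 + T)²) (Y(T) = ((-5 - T)/(3*(6 + T)))² = (-5 - T)²/(9*(6 + T)²))
(22 + Y(X(f)))² = (22 + (5 + (-1 + 1)/(5 + 1))²/(9*(6 + (-1 + 1)/(5 + 1))²))² = (22 + (5 + 0/6)²/(9*(6 + 0/6)²))² = (22 + (5 + (⅙)*0)²/(9*(6 + (⅙)*0)²))² = (22 + (5 + 0)²/(9*(6 + 0)²))² = (22 + (⅑)*5²/6²)² = (22 + (⅑)*25*(1/36))² = (22 + 25/324)² = (7153/324)² = 51165409/104976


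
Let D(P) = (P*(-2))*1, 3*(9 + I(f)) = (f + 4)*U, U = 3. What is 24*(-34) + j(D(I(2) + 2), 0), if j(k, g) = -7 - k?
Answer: -825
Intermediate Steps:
I(f) = -5 + f (I(f) = -9 + ((f + 4)*3)/3 = -9 + ((4 + f)*3)/3 = -9 + (12 + 3*f)/3 = -9 + (4 + f) = -5 + f)
D(P) = -2*P (D(P) = -2*P*1 = -2*P)
24*(-34) + j(D(I(2) + 2), 0) = 24*(-34) + (-7 - (-2)*((-5 + 2) + 2)) = -816 + (-7 - (-2)*(-3 + 2)) = -816 + (-7 - (-2)*(-1)) = -816 + (-7 - 1*2) = -816 + (-7 - 2) = -816 - 9 = -825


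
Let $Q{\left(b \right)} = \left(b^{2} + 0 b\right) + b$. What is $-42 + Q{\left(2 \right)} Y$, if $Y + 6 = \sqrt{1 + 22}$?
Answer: $-78 + 6 \sqrt{23} \approx -49.225$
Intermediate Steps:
$Q{\left(b \right)} = b + b^{2}$ ($Q{\left(b \right)} = \left(b^{2} + 0\right) + b = b^{2} + b = b + b^{2}$)
$Y = -6 + \sqrt{23}$ ($Y = -6 + \sqrt{1 + 22} = -6 + \sqrt{23} \approx -1.2042$)
$-42 + Q{\left(2 \right)} Y = -42 + 2 \left(1 + 2\right) \left(-6 + \sqrt{23}\right) = -42 + 2 \cdot 3 \left(-6 + \sqrt{23}\right) = -42 + 6 \left(-6 + \sqrt{23}\right) = -42 - \left(36 - 6 \sqrt{23}\right) = -78 + 6 \sqrt{23}$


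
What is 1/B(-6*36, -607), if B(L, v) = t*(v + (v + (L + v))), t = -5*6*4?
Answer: 1/244440 ≈ 4.0910e-6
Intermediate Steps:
t = -120 (t = -30*4 = -120)
B(L, v) = -360*v - 120*L (B(L, v) = -120*(v + (v + (L + v))) = -120*(v + (L + 2*v)) = -120*(L + 3*v) = -360*v - 120*L)
1/B(-6*36, -607) = 1/(-360*(-607) - (-720)*36) = 1/(218520 - 120*(-216)) = 1/(218520 + 25920) = 1/244440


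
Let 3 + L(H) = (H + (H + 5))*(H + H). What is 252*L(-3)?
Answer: 756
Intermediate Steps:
L(H) = -3 + 2*H*(5 + 2*H) (L(H) = -3 + (H + (H + 5))*(H + H) = -3 + (H + (5 + H))*(2*H) = -3 + (5 + 2*H)*(2*H) = -3 + 2*H*(5 + 2*H))
252*L(-3) = 252*(-3 + 4*(-3)**2 + 10*(-3)) = 252*(-3 + 4*9 - 30) = 252*(-3 + 36 - 30) = 252*3 = 756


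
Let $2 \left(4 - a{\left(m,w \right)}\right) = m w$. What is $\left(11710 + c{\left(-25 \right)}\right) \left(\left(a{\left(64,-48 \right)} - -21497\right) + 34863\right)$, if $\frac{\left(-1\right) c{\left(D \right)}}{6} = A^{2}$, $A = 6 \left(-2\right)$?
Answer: $627983400$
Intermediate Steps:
$A = -12$
$c{\left(D \right)} = -864$ ($c{\left(D \right)} = - 6 \left(-12\right)^{2} = \left(-6\right) 144 = -864$)
$a{\left(m,w \right)} = 4 - \frac{m w}{2}$
$\left(11710 + c{\left(-25 \right)}\right) \left(\left(a{\left(64,-48 \right)} - -21497\right) + 34863\right) = \left(11710 - 864\right) \left(\left(\left(4 - 32 \left(-48\right)\right) - -21497\right) + 34863\right) = 10846 \left(\left(\left(4 + 1536\right) + 21497\right) + 34863\right) = 10846 \left(\left(1540 + 21497\right) + 34863\right) = 10846 \left(23037 + 34863\right) = 10846 \cdot 57900 = 627983400$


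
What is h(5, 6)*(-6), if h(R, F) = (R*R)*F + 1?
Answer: -906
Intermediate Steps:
h(R, F) = 1 + F*R**2 (h(R, F) = R**2*F + 1 = F*R**2 + 1 = 1 + F*R**2)
h(5, 6)*(-6) = (1 + 6*5**2)*(-6) = (1 + 6*25)*(-6) = (1 + 150)*(-6) = 151*(-6) = -906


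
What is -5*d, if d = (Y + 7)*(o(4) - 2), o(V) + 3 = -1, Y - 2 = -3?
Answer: 180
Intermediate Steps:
Y = -1 (Y = 2 - 3 = -1)
o(V) = -4 (o(V) = -3 - 1 = -4)
d = -36 (d = (-1 + 7)*(-4 - 2) = 6*(-6) = -36)
-5*d = -5*(-36) = 180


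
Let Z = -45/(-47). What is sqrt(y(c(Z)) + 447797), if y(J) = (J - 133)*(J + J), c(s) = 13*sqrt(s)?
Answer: sqrt(989898443 - 487578*sqrt(235))/47 ≈ 666.89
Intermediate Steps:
Z = 45/47 (Z = -45*(-1/47) = 45/47 ≈ 0.95745)
y(J) = 2*J*(-133 + J) (y(J) = (-133 + J)*(2*J) = 2*J*(-133 + J))
sqrt(y(c(Z)) + 447797) = sqrt(2*(13*sqrt(45/47))*(-133 + 13*sqrt(45/47)) + 447797) = sqrt(2*(13*(3*sqrt(235)/47))*(-133 + 13*(3*sqrt(235)/47)) + 447797) = sqrt(2*(39*sqrt(235)/47)*(-133 + 39*sqrt(235)/47) + 447797) = sqrt(78*sqrt(235)*(-133 + 39*sqrt(235)/47)/47 + 447797) = sqrt(447797 + 78*sqrt(235)*(-133 + 39*sqrt(235)/47)/47)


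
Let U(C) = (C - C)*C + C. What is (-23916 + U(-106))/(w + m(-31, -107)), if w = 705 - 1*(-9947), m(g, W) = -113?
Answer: -24022/10539 ≈ -2.2793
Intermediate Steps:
U(C) = C (U(C) = 0*C + C = 0 + C = C)
w = 10652 (w = 705 + 9947 = 10652)
(-23916 + U(-106))/(w + m(-31, -107)) = (-23916 - 106)/(10652 - 113) = -24022/10539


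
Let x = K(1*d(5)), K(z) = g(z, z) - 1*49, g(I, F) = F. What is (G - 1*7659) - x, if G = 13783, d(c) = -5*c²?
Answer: 6298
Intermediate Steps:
K(z) = -49 + z (K(z) = z - 1*49 = z - 49 = -49 + z)
x = -174 (x = -49 + 1*(-5*5²) = -49 + 1*(-5*25) = -49 + 1*(-125) = -49 - 125 = -174)
(G - 1*7659) - x = (13783 - 1*7659) - 1*(-174) = (13783 - 7659) + 174 = 6124 + 174 = 6298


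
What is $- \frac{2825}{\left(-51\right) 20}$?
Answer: $\frac{565}{204} \approx 2.7696$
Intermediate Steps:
$- \frac{2825}{\left(-51\right) 20} = - \frac{2825}{-1020} = \left(-2825\right) \left(- \frac{1}{1020}\right) = \frac{565}{204}$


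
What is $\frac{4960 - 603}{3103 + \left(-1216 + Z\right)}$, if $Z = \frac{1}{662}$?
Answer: $\frac{2884334}{1249195} \approx 2.309$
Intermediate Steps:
$Z = \frac{1}{662} \approx 0.0015106$
$\frac{4960 - 603}{3103 + \left(-1216 + Z\right)} = \frac{4960 - 603}{3103 + \left(-1216 + \frac{1}{662}\right)} = \frac{4357}{3103 - \frac{804991}{662}} = \frac{4357}{\frac{1249195}{662}} = 4357 \cdot \frac{662}{1249195} = \frac{2884334}{1249195}$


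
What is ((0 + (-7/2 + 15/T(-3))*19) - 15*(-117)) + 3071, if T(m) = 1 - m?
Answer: 19323/4 ≈ 4830.8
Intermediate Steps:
((0 + (-7/2 + 15/T(-3))*19) - 15*(-117)) + 3071 = ((0 + (-7/2 + 15/(1 - 1*(-3)))*19) - 15*(-117)) + 3071 = ((0 + (-7*½ + 15/(1 + 3))*19) + 1755) + 3071 = ((0 + (-7/2 + 15/4)*19) + 1755) + 3071 = ((0 + (¼)*19) + 1755) + 3071 = ((0 + 19/4) + 1755) + 3071 = (19/4 + 1755) + 3071 = 7039/4 + 3071 = 19323/4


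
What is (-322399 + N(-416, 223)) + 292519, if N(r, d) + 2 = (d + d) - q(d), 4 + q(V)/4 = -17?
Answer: -29352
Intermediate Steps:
q(V) = -84 (q(V) = -16 + 4*(-17) = -16 - 68 = -84)
N(r, d) = 82 + 2*d (N(r, d) = -2 + ((d + d) - 1*(-84)) = -2 + (2*d + 84) = -2 + (84 + 2*d) = 82 + 2*d)
(-322399 + N(-416, 223)) + 292519 = (-322399 + (82 + 2*223)) + 292519 = (-322399 + (82 + 446)) + 292519 = (-322399 + 528) + 292519 = -321871 + 292519 = -29352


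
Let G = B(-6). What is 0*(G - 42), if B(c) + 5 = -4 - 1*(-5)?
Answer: 0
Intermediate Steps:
B(c) = -4 (B(c) = -5 + (-4 - 1*(-5)) = -5 + (-4 + 5) = -5 + 1 = -4)
G = -4
0*(G - 42) = 0*(-4 - 42) = 0*(-46) = 0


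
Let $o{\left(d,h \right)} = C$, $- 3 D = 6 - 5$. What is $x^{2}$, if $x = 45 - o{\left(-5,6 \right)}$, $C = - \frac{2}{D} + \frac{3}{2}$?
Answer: $\frac{5625}{4} \approx 1406.3$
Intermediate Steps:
$D = - \frac{1}{3}$ ($D = - \frac{6 - 5}{3} = \left(- \frac{1}{3}\right) 1 = - \frac{1}{3} \approx -0.33333$)
$C = \frac{15}{2}$ ($C = - \frac{2}{- \frac{1}{3}} + \frac{3}{2} = \left(-2\right) \left(-3\right) + 3 \cdot \frac{1}{2} = 6 + \frac{3}{2} = \frac{15}{2} \approx 7.5$)
$o{\left(d,h \right)} = \frac{15}{2}$
$x = \frac{75}{2}$ ($x = 45 - \frac{15}{2} = \frac{75}{2} \approx 37.5$)
$x^{2} = \left(\frac{75}{2}\right)^{2} = \frac{5625}{4}$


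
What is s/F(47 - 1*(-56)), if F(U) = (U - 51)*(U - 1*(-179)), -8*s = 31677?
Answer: -10559/39104 ≈ -0.27002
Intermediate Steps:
s = -31677/8 (s = -1/8*31677 = -31677/8 ≈ -3959.6)
F(U) = (-51 + U)*(179 + U) (F(U) = (-51 + U)*(U + 179) = (-51 + U)*(179 + U))
s/F(47 - 1*(-56)) = -31677/(8*(-9129 + (47 - 1*(-56))**2 + 128*(47 - 1*(-56)))) = -31677/(8*(-9129 + (47 + 56)**2 + 128*(47 + 56))) = -31677/(8*(-9129 + 103**2 + 128*103)) = -31677/(8*(-9129 + 10609 + 13184)) = -31677/8/14664 = -31677/8*1/14664 = -10559/39104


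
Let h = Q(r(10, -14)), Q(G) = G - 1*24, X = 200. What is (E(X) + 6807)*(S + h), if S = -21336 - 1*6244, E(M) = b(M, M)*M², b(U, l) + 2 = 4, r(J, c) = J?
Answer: -2395352358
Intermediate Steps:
b(U, l) = 2 (b(U, l) = -2 + 4 = 2)
Q(G) = -24 + G (Q(G) = G - 24 = -24 + G)
h = -14 (h = -24 + 10 = -14)
E(M) = 2*M²
S = -27580 (S = -21336 - 6244 = -27580)
(E(X) + 6807)*(S + h) = (2*200² + 6807)*(-27580 - 14) = (2*40000 + 6807)*(-27594) = (80000 + 6807)*(-27594) = 86807*(-27594) = -2395352358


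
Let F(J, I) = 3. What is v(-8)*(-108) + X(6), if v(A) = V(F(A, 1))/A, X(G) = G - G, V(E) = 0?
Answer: 0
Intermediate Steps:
X(G) = 0
v(A) = 0 (v(A) = 0/A = 0)
v(-8)*(-108) + X(6) = 0*(-108) + 0 = 0 + 0 = 0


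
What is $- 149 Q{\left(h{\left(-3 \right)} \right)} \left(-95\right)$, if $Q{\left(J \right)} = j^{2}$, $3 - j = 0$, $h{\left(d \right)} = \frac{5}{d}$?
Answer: $127395$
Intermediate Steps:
$j = 3$ ($j = 3 - 0 = 3 + 0 = 3$)
$Q{\left(J \right)} = 9$ ($Q{\left(J \right)} = 3^{2} = 9$)
$- 149 Q{\left(h{\left(-3 \right)} \right)} \left(-95\right) = \left(-149\right) 9 \left(-95\right) = \left(-1341\right) \left(-95\right) = 127395$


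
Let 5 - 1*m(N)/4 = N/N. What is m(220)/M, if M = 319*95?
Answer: 16/30305 ≈ 0.00052797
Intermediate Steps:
m(N) = 16 (m(N) = 20 - 4*N/N = 20 - 4*1 = 20 - 4 = 16)
M = 30305
m(220)/M = 16/30305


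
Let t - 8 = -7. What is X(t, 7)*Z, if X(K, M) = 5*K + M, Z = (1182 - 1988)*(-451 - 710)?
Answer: 11229192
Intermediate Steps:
t = 1 (t = 8 - 7 = 1)
Z = 935766 (Z = -806*(-1161) = 935766)
X(K, M) = M + 5*K
X(t, 7)*Z = (7 + 5*1)*935766 = (7 + 5)*935766 = 12*935766 = 11229192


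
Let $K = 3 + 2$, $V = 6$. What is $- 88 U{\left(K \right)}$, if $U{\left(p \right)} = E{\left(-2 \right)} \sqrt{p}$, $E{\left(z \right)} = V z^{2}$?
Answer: $- 2112 \sqrt{5} \approx -4722.6$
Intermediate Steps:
$K = 5$
$E{\left(z \right)} = 6 z^{2}$
$U{\left(p \right)} = 24 \sqrt{p}$ ($U{\left(p \right)} = 6 \left(-2\right)^{2} \sqrt{p} = 6 \cdot 4 \sqrt{p} = 24 \sqrt{p}$)
$- 88 U{\left(K \right)} = - 88 \cdot 24 \sqrt{5} = - 2112 \sqrt{5}$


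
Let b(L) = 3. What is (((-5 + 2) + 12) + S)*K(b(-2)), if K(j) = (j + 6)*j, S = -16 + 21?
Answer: 378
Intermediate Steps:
S = 5
K(j) = j*(6 + j) (K(j) = (6 + j)*j = j*(6 + j))
(((-5 + 2) + 12) + S)*K(b(-2)) = (((-5 + 2) + 12) + 5)*(3*(6 + 3)) = ((-3 + 12) + 5)*(3*9) = (9 + 5)*27 = 14*27 = 378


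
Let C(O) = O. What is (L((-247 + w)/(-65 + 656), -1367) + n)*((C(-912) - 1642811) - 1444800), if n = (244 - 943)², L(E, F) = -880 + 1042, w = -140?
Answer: -1509555767049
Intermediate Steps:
L(E, F) = 162
n = 488601 (n = (-699)² = 488601)
(L((-247 + w)/(-65 + 656), -1367) + n)*((C(-912) - 1642811) - 1444800) = (162 + 488601)*((-912 - 1642811) - 1444800) = 488763*(-1643723 - 1444800) = 488763*(-3088523) = -1509555767049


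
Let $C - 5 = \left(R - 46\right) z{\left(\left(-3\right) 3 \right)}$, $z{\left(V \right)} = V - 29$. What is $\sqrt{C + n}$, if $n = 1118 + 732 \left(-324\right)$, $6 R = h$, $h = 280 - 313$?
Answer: $2 i \sqrt{58522} \approx 483.83 i$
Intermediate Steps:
$h = -33$
$z{\left(V \right)} = -29 + V$
$R = - \frac{11}{2}$ ($R = \frac{1}{6} \left(-33\right) = - \frac{11}{2} \approx -5.5$)
$n = -236050$ ($n = 1118 - 237168 = -236050$)
$C = 1962$ ($C = 5 + \left(- \frac{11}{2} - 46\right) \left(-29 - 9\right) = 5 - \frac{103 \left(-29 - 9\right)}{2} = 5 - -1957 = 5 + 1957 = 1962$)
$\sqrt{C + n} = \sqrt{1962 - 236050} = \sqrt{-234088} = 2 i \sqrt{58522}$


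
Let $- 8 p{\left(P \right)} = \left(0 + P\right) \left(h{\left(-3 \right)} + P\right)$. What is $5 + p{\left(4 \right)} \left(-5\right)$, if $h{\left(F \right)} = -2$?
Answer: $10$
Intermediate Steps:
$p{\left(P \right)} = - \frac{P \left(-2 + P\right)}{8}$ ($p{\left(P \right)} = - \frac{\left(0 + P\right) \left(-2 + P\right)}{8} = - \frac{P \left(-2 + P\right)}{8}$)
$5 + p{\left(4 \right)} \left(-5\right) = 5 + \frac{1}{8} \cdot 4 \left(2 - 4\right) \left(-5\right) = 5 + \frac{1}{8} \cdot 4 \left(-2\right) \left(-5\right) = 5 - -5 = 5 + 5 = 10$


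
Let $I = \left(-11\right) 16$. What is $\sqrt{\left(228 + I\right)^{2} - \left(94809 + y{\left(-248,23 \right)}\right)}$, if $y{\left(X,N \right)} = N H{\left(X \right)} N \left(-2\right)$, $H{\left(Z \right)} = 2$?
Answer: $i \sqrt{89989} \approx 299.98 i$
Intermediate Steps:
$y{\left(X,N \right)} = - 4 N^{2}$ ($y{\left(X,N \right)} = N 2 N \left(-2\right) = 2 N \left(- 2 N\right) = - 4 N^{2}$)
$I = -176$
$\sqrt{\left(228 + I\right)^{2} - \left(94809 + y{\left(-248,23 \right)}\right)} = \sqrt{\left(228 - 176\right)^{2} - \left(94809 - 4 \cdot 23^{2}\right)} = \sqrt{52^{2} - \left(94809 - 2116\right)} = \sqrt{2704 - 92693} = \sqrt{-89989} = i \sqrt{89989}$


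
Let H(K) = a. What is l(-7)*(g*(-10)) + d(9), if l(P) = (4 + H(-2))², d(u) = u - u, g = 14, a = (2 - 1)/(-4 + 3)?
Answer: -1260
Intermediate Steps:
a = -1 (a = 1/(-1) = 1*(-1) = -1)
d(u) = 0
H(K) = -1
l(P) = 9 (l(P) = (4 - 1)² = 3² = 9)
l(-7)*(g*(-10)) + d(9) = 9*(14*(-10)) + 0 = 9*(-140) + 0 = -1260 + 0 = -1260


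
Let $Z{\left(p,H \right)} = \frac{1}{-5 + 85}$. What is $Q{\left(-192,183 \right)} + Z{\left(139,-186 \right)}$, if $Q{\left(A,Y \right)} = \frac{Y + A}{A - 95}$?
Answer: $\frac{1007}{22960} \approx 0.043859$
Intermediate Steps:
$Z{\left(p,H \right)} = \frac{1}{80}$
$Q{\left(A,Y \right)} = \frac{A + Y}{-95 + A}$
$Q{\left(-192,183 \right)} + Z{\left(139,-186 \right)} = \frac{-192 + 183}{-95 - 192} + \frac{1}{80} = \frac{1}{-287} \left(-9\right) + \frac{1}{80} = \left(- \frac{1}{287}\right) \left(-9\right) + \frac{1}{80} = \frac{9}{287} + \frac{1}{80} = \frac{1007}{22960}$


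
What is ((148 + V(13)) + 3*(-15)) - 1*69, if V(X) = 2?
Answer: 36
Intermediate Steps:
((148 + V(13)) + 3*(-15)) - 1*69 = ((148 + 2) + 3*(-15)) - 1*69 = (150 - 45) - 69 = 105 - 69 = 36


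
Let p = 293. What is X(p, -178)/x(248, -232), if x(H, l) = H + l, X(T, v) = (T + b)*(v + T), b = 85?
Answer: 21735/8 ≈ 2716.9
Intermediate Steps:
X(T, v) = (85 + T)*(T + v) (X(T, v) = (T + 85)*(v + T) = (85 + T)*(T + v))
X(p, -178)/x(248, -232) = (293² + 85*293 + 85*(-178) + 293*(-178))/(248 - 232) = (85849 + 24905 - 15130 - 52154)/16 = 43470*(1/16) = 21735/8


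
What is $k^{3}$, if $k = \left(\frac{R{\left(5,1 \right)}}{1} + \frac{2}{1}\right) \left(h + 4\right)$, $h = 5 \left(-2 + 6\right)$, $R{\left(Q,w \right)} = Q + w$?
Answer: $7077888$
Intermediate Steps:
$h = 20$ ($h = 5 \cdot 4 = 20$)
$k = 192$ ($k = \left(\frac{5 + 1}{1} + \frac{2}{1}\right) \left(20 + 4\right) = \left(6 \cdot 1 + 2 \cdot 1\right) 24 = \left(6 + 2\right) 24 = 8 \cdot 24 = 192$)
$k^{3} = 192^{3} = 7077888$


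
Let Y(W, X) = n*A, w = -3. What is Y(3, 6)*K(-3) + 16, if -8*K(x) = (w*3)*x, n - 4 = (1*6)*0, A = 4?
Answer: -38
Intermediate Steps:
n = 4 (n = 4 + (1*6)*0 = 4 + 6*0 = 4 + 0 = 4)
K(x) = 9*x/8 (K(x) = -(-3*3)*x/8 = -(-9)*x/8 = 9*x/8)
Y(W, X) = 16 (Y(W, X) = 4*4 = 16)
Y(3, 6)*K(-3) + 16 = 16*((9/8)*(-3)) + 16 = 16*(-27/8) + 16 = -54 + 16 = -38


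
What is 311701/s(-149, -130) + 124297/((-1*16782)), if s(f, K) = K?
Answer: -100906246/41955 ≈ -2405.1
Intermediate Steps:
311701/s(-149, -130) + 124297/((-1*16782)) = 311701/(-130) + 124297/((-1*16782)) = 311701*(-1/130) + 124297/(-16782) = -23977/10 + 124297*(-1/16782) = -23977/10 - 124297/16782 = -100906246/41955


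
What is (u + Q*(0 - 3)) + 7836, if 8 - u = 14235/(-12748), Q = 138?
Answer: 94731875/12748 ≈ 7431.1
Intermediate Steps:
u = 116219/12748 (u = 8 - 14235/(-12748) = 8 - 14235*(-1)/12748 = 8 - 1*(-14235/12748) = 8 + 14235/12748 = 116219/12748 ≈ 9.1166)
(u + Q*(0 - 3)) + 7836 = (116219/12748 + 138*(0 - 3)) + 7836 = (116219/12748 + 138*(-3)) + 7836 = (116219/12748 - 414) + 7836 = -5161453/12748 + 7836 = 94731875/12748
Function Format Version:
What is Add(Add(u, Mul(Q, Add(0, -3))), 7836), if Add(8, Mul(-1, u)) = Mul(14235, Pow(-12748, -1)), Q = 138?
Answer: Rational(94731875, 12748) ≈ 7431.1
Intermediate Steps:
u = Rational(116219, 12748) (u = Add(8, Mul(-1, Mul(14235, Pow(-12748, -1)))) = Add(8, Mul(-1, Mul(14235, Rational(-1, 12748)))) = Add(8, Mul(-1, Rational(-14235, 12748))) = Add(8, Rational(14235, 12748)) = Rational(116219, 12748) ≈ 9.1166)
Add(Add(u, Mul(Q, Add(0, -3))), 7836) = Add(Add(Rational(116219, 12748), Mul(138, Add(0, -3))), 7836) = Add(Add(Rational(116219, 12748), Mul(138, -3)), 7836) = Add(Add(Rational(116219, 12748), -414), 7836) = Add(Rational(-5161453, 12748), 7836) = Rational(94731875, 12748)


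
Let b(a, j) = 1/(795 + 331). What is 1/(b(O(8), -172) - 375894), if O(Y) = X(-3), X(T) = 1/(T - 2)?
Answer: -1126/423256643 ≈ -2.6603e-6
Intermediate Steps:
X(T) = 1/(-2 + T)
O(Y) = -⅕ (O(Y) = 1/(-2 - 3) = 1/(-5) = -⅕)
b(a, j) = 1/1126
1/(b(O(8), -172) - 375894) = 1/(1/1126 - 375894) = 1/(-423256643/1126) = -1126/423256643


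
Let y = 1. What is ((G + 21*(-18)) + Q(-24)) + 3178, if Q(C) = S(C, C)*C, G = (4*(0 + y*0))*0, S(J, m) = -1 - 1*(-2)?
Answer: 2776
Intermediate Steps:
S(J, m) = 1 (S(J, m) = -1 + 2 = 1)
G = 0 (G = (4*(0 + 1*0))*0 = (4*(0 + 0))*0 = (4*0)*0 = 0*0 = 0)
Q(C) = C (Q(C) = 1*C = C)
((G + 21*(-18)) + Q(-24)) + 3178 = ((0 + 21*(-18)) - 24) + 3178 = ((0 - 378) - 24) + 3178 = (-378 - 24) + 3178 = -402 + 3178 = 2776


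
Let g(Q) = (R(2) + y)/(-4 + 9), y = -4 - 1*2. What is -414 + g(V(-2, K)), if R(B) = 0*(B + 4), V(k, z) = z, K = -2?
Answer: -2076/5 ≈ -415.20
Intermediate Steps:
y = -6 (y = -4 - 2 = -6)
R(B) = 0 (R(B) = 0*(4 + B) = 0)
g(Q) = -6/5 (g(Q) = (0 - 6)/(-4 + 9) = -6/5)
-414 + g(V(-2, K)) = -414 - 6/5 = -2076/5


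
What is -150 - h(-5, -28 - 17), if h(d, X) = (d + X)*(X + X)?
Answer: -4650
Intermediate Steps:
h(d, X) = 2*X*(X + d) (h(d, X) = (X + d)*(2*X) = 2*X*(X + d))
-150 - h(-5, -28 - 17) = -150 - 2*(-28 - 17)*((-28 - 17) - 5) = -150 - 2*(-45)*(-45 - 5) = -150 - 2*(-45)*(-50) = -150 - 1*4500 = -150 - 4500 = -4650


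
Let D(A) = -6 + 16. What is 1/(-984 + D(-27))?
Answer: -1/974 ≈ -0.0010267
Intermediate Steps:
D(A) = 10
1/(-984 + D(-27)) = 1/(-984 + 10) = 1/(-974) = -1/974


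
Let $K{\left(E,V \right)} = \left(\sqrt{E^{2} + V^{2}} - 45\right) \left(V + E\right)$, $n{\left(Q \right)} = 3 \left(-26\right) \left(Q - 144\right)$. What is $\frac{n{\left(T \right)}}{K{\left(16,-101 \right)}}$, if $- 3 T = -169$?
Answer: $- \frac{30771}{71672} - \frac{3419 \sqrt{10457}}{358360} \approx -1.405$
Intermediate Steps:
$T = \frac{169}{3}$ ($T = \left(- \frac{1}{3}\right) \left(-169\right) = \frac{169}{3} \approx 56.333$)
$n{\left(Q \right)} = 11232 - 78 Q$ ($n{\left(Q \right)} = - 78 \left(-144 + Q\right) = 11232 - 78 Q$)
$K{\left(E,V \right)} = \left(-45 + \sqrt{E^{2} + V^{2}}\right) \left(E + V\right)$
$\frac{n{\left(T \right)}}{K{\left(16,-101 \right)}} = \frac{11232 - 4394}{\left(-45\right) 16 - -4545 + 16 \sqrt{16^{2} + \left(-101\right)^{2}} - 101 \sqrt{16^{2} + \left(-101\right)^{2}}} = \frac{11232 - 4394}{-720 + 4545 + 16 \sqrt{256 + 10201} - 101 \sqrt{256 + 10201}} = \frac{6838}{-720 + 4545 + 16 \sqrt{10457} - 101 \sqrt{10457}} = \frac{6838}{3825 - 85 \sqrt{10457}}$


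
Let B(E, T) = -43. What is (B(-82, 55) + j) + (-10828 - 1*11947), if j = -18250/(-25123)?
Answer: -573238364/25123 ≈ -22817.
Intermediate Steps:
j = 18250/25123 (j = -18250*(-1/25123) = 18250/25123 ≈ 0.72643)
(B(-82, 55) + j) + (-10828 - 1*11947) = (-43 + 18250/25123) + (-10828 - 1*11947) = -1062039/25123 + (-10828 - 11947) = -1062039/25123 - 22775 = -573238364/25123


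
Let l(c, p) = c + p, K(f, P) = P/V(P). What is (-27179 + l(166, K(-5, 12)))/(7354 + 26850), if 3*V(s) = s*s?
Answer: -108051/136816 ≈ -0.78975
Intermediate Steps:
V(s) = s**2/3 (V(s) = (s*s)/3 = s**2/3)
K(f, P) = 3/P (K(f, P) = P/((P**2/3)) = P*(3/P**2) = 3/P)
(-27179 + l(166, K(-5, 12)))/(7354 + 26850) = (-27179 + (166 + 3/12))/(7354 + 26850) = (-27179 + (166 + 3*(1/12)))/34204 = (-27179 + (166 + 1/4))*(1/34204) = (-27179 + 665/4)*(1/34204) = -108051/4*1/34204 = -108051/136816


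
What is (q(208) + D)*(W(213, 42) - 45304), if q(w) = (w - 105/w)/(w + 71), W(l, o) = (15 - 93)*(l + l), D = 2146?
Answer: -2445875822023/14508 ≈ -1.6859e+8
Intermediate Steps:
W(l, o) = -156*l
q(w) = (w - 105/w)/(71 + w)
(q(208) + D)*(W(213, 42) - 45304) = ((-105 + 208²)/(208*(71 + 208)) + 2146)*(-156*213 - 45304) = ((1/208)*(-105 + 43264)/279 + 2146)*(-33228 - 45304) = ((1/208)*(1/279)*43159 + 2146)*(-78532) = (43159/58032 + 2146)*(-78532) = (124579831/58032)*(-78532) = -2445875822023/14508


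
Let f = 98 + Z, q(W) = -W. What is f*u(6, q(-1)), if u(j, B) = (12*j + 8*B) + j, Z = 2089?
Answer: 188082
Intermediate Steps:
f = 2187 (f = 98 + 2089 = 2187)
u(j, B) = 8*B + 13*j (u(j, B) = (8*B + 12*j) + j = 8*B + 13*j)
f*u(6, q(-1)) = 2187*(8*(-1*(-1)) + 13*6) = 2187*(8*1 + 78) = 2187*(8 + 78) = 2187*86 = 188082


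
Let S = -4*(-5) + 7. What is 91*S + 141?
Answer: 2598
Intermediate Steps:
S = 27 (S = 20 + 7 = 27)
91*S + 141 = 91*27 + 141 = 2457 + 141 = 2598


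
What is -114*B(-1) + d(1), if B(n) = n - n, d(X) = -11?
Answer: -11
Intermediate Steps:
B(n) = 0
-114*B(-1) + d(1) = -114*0 - 11 = 0 - 11 = -11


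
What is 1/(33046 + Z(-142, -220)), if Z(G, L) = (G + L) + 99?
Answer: 1/32783 ≈ 3.0504e-5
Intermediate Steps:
Z(G, L) = 99 + G + L
1/(33046 + Z(-142, -220)) = 1/(33046 + (99 - 142 - 220)) = 1/(33046 - 263) = 1/32783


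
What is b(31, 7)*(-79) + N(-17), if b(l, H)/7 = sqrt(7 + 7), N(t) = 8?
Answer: 8 - 553*sqrt(14) ≈ -2061.1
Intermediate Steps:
b(l, H) = 7*sqrt(14) (b(l, H) = 7*sqrt(7 + 7) = 7*sqrt(14))
b(31, 7)*(-79) + N(-17) = (7*sqrt(14))*(-79) + 8 = -553*sqrt(14) + 8 = 8 - 553*sqrt(14)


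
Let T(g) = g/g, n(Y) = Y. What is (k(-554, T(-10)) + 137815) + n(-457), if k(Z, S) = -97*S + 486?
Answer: 137747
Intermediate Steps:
T(g) = 1
k(Z, S) = 486 - 97*S
(k(-554, T(-10)) + 137815) + n(-457) = ((486 - 97*1) + 137815) - 457 = ((486 - 97) + 137815) - 457 = (389 + 137815) - 457 = 138204 - 457 = 137747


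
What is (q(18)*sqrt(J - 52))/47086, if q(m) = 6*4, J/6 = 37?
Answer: 12*sqrt(170)/23543 ≈ 0.0066457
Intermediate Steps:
J = 222 (J = 6*37 = 222)
q(m) = 24
(q(18)*sqrt(J - 52))/47086 = (24*sqrt(222 - 52))/47086 = (24*sqrt(170))*(1/47086) = 12*sqrt(170)/23543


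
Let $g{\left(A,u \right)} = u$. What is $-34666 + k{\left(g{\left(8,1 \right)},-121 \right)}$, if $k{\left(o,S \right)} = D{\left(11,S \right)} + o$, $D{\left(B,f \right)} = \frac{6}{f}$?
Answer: $- \frac{4194471}{121} \approx -34665.0$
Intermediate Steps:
$k{\left(o,S \right)} = o + \frac{6}{S}$ ($k{\left(o,S \right)} = \frac{6}{S} + o = o + \frac{6}{S}$)
$-34666 + k{\left(g{\left(8,1 \right)},-121 \right)} = -34666 + \left(1 + \frac{6}{-121}\right) = -34666 + \left(1 + 6 \left(- \frac{1}{121}\right)\right) = -34666 + \left(1 - \frac{6}{121}\right) = -34666 + \frac{115}{121} = - \frac{4194471}{121}$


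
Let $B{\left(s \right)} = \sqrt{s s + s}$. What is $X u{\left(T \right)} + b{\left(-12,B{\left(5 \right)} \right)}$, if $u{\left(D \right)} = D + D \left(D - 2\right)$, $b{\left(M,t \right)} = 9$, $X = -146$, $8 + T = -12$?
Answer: $-61311$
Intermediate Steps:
$T = -20$ ($T = -8 - 12 = -20$)
$B{\left(s \right)} = \sqrt{s + s^{2}}$ ($B{\left(s \right)} = \sqrt{s^{2} + s} = \sqrt{s + s^{2}}$)
$u{\left(D \right)} = D + D \left(-2 + D\right)$
$X u{\left(T \right)} + b{\left(-12,B{\left(5 \right)} \right)} = - 146 \left(- 20 \left(-1 - 20\right)\right) + 9 = - 146 \left(\left(-20\right) \left(-21\right)\right) + 9 = \left(-146\right) 420 + 9 = -61320 + 9 = -61311$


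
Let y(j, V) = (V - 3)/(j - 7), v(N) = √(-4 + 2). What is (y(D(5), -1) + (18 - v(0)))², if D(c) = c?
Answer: (-20 + I*√2)² ≈ 398.0 - 56.569*I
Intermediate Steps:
v(N) = I*√2 (v(N) = √(-2) = I*√2)
y(j, V) = (-3 + V)/(-7 + j)
(y(D(5), -1) + (18 - v(0)))² = ((-3 - 1)/(-7 + 5) + (18 - I*√2))² = (-4/(-2) + (18 - I*√2))² = (-½*(-4) + (18 - I*√2))² = (2 + (18 - I*√2))² = (20 - I*√2)²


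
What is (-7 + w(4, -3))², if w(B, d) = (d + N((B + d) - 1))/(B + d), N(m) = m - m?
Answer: 100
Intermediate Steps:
N(m) = 0
w(B, d) = d/(B + d) (w(B, d) = (d + 0)/(B + d) = d/(B + d))
(-7 + w(4, -3))² = (-7 - 3/(4 - 3))² = (-7 - 3/1)² = (-7 - 3*1)² = (-7 - 3)² = (-10)² = 100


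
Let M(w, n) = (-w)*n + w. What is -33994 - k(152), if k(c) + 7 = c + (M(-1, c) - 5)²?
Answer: -55455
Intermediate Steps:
M(w, n) = w - n*w (M(w, n) = -n*w + w = w - n*w)
k(c) = -7 + c + (-6 + c)² (k(c) = -7 + (c + (-(1 - c) - 5)²) = -7 + (c + ((-1 + c) - 5)²) = -7 + (c + (-6 + c)²) = -7 + c + (-6 + c)²)
-33994 - k(152) = -33994 - (-7 + 152 + (-6 + 152)²) = -33994 - (-7 + 152 + 146²) = -33994 - (-7 + 152 + 21316) = -33994 - 1*21461 = -33994 - 21461 = -55455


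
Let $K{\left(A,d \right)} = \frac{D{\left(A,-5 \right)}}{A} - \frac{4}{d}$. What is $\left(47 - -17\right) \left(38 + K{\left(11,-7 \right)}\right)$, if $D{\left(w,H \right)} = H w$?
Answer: $\frac{15040}{7} \approx 2148.6$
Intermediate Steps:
$K{\left(A,d \right)} = -5 - \frac{4}{d}$ ($K{\left(A,d \right)} = \frac{\left(-5\right) A}{A} - \frac{4}{d} = -5 - \frac{4}{d}$)
$\left(47 - -17\right) \left(38 + K{\left(11,-7 \right)}\right) = \left(47 - -17\right) \left(38 - \left(5 + \frac{4}{-7}\right)\right) = \left(47 + 17\right) \left(38 - \frac{31}{7}\right) = 64 \left(38 + \left(-5 + \frac{4}{7}\right)\right) = 64 \left(38 - \frac{31}{7}\right) = 64 \cdot \frac{235}{7} = \frac{15040}{7}$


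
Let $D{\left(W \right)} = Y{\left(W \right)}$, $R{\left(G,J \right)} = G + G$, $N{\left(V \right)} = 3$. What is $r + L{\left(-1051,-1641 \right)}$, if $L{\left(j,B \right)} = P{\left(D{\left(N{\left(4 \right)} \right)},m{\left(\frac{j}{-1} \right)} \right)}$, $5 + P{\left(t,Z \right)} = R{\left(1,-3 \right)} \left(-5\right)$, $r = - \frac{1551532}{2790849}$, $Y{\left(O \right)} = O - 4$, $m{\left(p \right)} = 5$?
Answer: $- \frac{43414267}{2790849} \approx -15.556$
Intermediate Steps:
$R{\left(G,J \right)} = 2 G$
$Y{\left(O \right)} = -4 + O$
$r = - \frac{1551532}{2790849}$ ($r = \left(-1551532\right) \frac{1}{2790849} = - \frac{1551532}{2790849} \approx -0.55594$)
$D{\left(W \right)} = -4 + W$
$P{\left(t,Z \right)} = -15$ ($P{\left(t,Z \right)} = -5 + 2 \cdot 1 \left(-5\right) = -5 + 2 \left(-5\right) = -5 - 10 = -15$)
$L{\left(j,B \right)} = -15$
$r + L{\left(-1051,-1641 \right)} = - \frac{1551532}{2790849} - 15 = - \frac{43414267}{2790849}$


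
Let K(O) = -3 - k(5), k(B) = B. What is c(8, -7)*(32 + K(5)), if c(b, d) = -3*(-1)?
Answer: 72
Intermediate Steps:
c(b, d) = 3
K(O) = -8 (K(O) = -3 - 1*5 = -3 - 5 = -8)
c(8, -7)*(32 + K(5)) = 3*(32 - 8) = 3*24 = 72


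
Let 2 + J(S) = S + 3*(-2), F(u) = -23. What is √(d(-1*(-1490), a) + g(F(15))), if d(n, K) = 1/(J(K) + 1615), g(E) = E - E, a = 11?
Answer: √1618/1618 ≈ 0.024861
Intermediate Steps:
J(S) = -8 + S (J(S) = -2 + (S + 3*(-2)) = -2 + (S - 6) = -2 + (-6 + S) = -8 + S)
g(E) = 0
d(n, K) = 1/(1607 + K) (d(n, K) = 1/((-8 + K) + 1615) = 1/(1607 + K))
√(d(-1*(-1490), a) + g(F(15))) = √(1/(1607 + 11) + 0) = √(1/1618 + 0) = √(1/1618) = √1618/1618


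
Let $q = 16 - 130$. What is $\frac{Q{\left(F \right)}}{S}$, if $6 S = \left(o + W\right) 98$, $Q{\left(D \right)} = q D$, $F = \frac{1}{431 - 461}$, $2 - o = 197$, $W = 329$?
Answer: $\frac{57}{32830} \approx 0.0017362$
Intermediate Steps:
$o = -195$ ($o = 2 - 197 = -195$)
$q = -114$ ($q = 16 - 130 = -114$)
$F = - \frac{1}{30}$ ($F = \frac{1}{-30} = - \frac{1}{30} \approx -0.033333$)
$Q{\left(D \right)} = - 114 D$
$S = \frac{6566}{3}$ ($S = \frac{\left(-195 + 329\right) 98}{6} = \frac{134 \cdot 98}{6} = \frac{1}{6} \cdot 13132 = \frac{6566}{3} \approx 2188.7$)
$\frac{Q{\left(F \right)}}{S} = \frac{\left(-114\right) \left(- \frac{1}{30}\right)}{\frac{6566}{3}} = \frac{19}{5} \cdot \frac{3}{6566} = \frac{57}{32830}$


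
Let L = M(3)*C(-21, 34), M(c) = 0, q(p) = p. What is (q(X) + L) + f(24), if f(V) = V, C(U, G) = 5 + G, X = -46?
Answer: -22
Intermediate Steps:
L = 0 (L = 0*(5 + 34) = 0*39 = 0)
(q(X) + L) + f(24) = (-46 + 0) + 24 = -46 + 24 = -22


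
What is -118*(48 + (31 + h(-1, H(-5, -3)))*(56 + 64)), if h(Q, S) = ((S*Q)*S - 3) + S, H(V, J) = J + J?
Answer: 192576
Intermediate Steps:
H(V, J) = 2*J
h(Q, S) = -3 + S + Q*S² (h(Q, S) = ((Q*S)*S - 3) + S = (Q*S² - 3) + S = (-3 + Q*S²) + S = -3 + S + Q*S²)
-118*(48 + (31 + h(-1, H(-5, -3)))*(56 + 64)) = -118*(48 + (31 + (-3 + 2*(-3) - (2*(-3))²))*(56 + 64)) = -118*(48 + (31 + (-3 - 6 - 1*(-6)²))*120) = -118*(48 + (31 + (-3 - 6 - 1*36))*120) = -118*(48 + (31 + (-3 - 6 - 36))*120) = -118*(48 + (31 - 45)*120) = -118*(48 - 14*120) = -118*(48 - 1680) = -118*(-1632) = 192576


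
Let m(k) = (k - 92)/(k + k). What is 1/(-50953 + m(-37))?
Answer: -74/3770393 ≈ -1.9627e-5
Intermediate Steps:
m(k) = (-92 + k)/(2*k) (m(k) = (-92 + k)/((2*k)) = (-92 + k)*(1/(2*k)) = (-92 + k)/(2*k))
1/(-50953 + m(-37)) = 1/(-50953 + (½)*(-92 - 37)/(-37)) = 1/(-50953 + (½)*(-1/37)*(-129)) = 1/(-50953 + 129/74) = 1/(-3770393/74) = -74/3770393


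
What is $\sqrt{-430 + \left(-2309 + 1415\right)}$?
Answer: $2 i \sqrt{331} \approx 36.387 i$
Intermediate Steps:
$\sqrt{-430 + \left(-2309 + 1415\right)} = \sqrt{-430 - 894} = \sqrt{-1324} = 2 i \sqrt{331}$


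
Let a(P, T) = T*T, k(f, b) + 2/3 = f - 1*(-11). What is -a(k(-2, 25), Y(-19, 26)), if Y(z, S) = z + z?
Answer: -1444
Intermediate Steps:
k(f, b) = 31/3 + f (k(f, b) = -⅔ + (f - 1*(-11)) = -⅔ + (f + 11) = -⅔ + (11 + f) = 31/3 + f)
Y(z, S) = 2*z
a(P, T) = T²
-a(k(-2, 25), Y(-19, 26)) = -(2*(-19))² = -1*(-38)² = -1*1444 = -1444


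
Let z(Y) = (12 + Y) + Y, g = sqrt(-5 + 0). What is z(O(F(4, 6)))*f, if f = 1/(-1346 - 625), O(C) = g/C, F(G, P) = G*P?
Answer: -4/657 - I*sqrt(5)/23652 ≈ -0.0060883 - 9.454e-5*I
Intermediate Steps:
g = I*sqrt(5) (g = sqrt(-5) = I*sqrt(5) ≈ 2.2361*I)
O(C) = I*sqrt(5)/C (O(C) = (I*sqrt(5))/C = I*sqrt(5)/C)
f = -1/1971 (f = 1/(-1971) = -1/1971 ≈ -0.00050736)
z(Y) = 12 + 2*Y
z(O(F(4, 6)))*f = (12 + 2*(I*sqrt(5)/((4*6))))*(-1/1971) = (12 + 2*(I*sqrt(5)/24))*(-1/1971) = (12 + I*sqrt(5)/12)*(-1/1971) = -4/657 - I*sqrt(5)/23652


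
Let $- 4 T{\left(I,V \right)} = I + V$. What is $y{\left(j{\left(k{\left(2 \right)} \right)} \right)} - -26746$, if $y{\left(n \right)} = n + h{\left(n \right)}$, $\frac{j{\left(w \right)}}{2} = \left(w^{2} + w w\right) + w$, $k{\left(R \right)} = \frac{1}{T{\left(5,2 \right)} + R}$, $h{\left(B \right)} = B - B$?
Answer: $26818$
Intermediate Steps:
$T{\left(I,V \right)} = - \frac{I}{4} - \frac{V}{4}$ ($T{\left(I,V \right)} = - \frac{I + V}{4} = - \frac{I}{4} - \frac{V}{4}$)
$h{\left(B \right)} = 0$
$k{\left(R \right)} = \frac{1}{- \frac{7}{4} + R}$ ($k{\left(R \right)} = \frac{1}{\left(\left(- \frac{1}{4}\right) 5 - \frac{1}{2}\right) + R} = \frac{1}{\left(- \frac{5}{4} - \frac{1}{2}\right) + R} = \frac{1}{- \frac{7}{4} + R}$)
$j{\left(w \right)} = 2 w + 4 w^{2}$ ($j{\left(w \right)} = 2 \left(\left(w^{2} + w w\right) + w\right) = 2 \left(\left(w^{2} + w^{2}\right) + w\right) = 2 \left(2 w^{2} + w\right) = 2 \left(w + 2 w^{2}\right) = 2 w + 4 w^{2}$)
$y{\left(n \right)} = n$ ($y{\left(n \right)} = n + 0 = n$)
$y{\left(j{\left(k{\left(2 \right)} \right)} \right)} - -26746 = 2 \frac{4}{-7 + 4 \cdot 2} \left(1 + 2 \frac{4}{-7 + 4 \cdot 2}\right) - -26746 = 2 \frac{4}{-7 + 8} \left(1 + 2 \frac{4}{-7 + 8}\right) + 26746 = 2 \cdot \frac{4}{1} \left(1 + 2 \cdot \frac{4}{1}\right) + 26746 = 2 \cdot 4 \cdot 1 \left(1 + 2 \cdot 4 \cdot 1\right) + 26746 = 2 \cdot 4 \left(1 + 2 \cdot 4\right) + 26746 = 2 \cdot 4 \left(1 + 8\right) + 26746 = 2 \cdot 4 \cdot 9 + 26746 = 72 + 26746 = 26818$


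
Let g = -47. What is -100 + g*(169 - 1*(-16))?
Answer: -8795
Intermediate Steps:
-100 + g*(169 - 1*(-16)) = -100 - 47*(169 - 1*(-16)) = -100 - 47*(169 + 16) = -100 - 47*185 = -100 - 8695 = -8795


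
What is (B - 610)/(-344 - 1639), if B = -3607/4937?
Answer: 1005059/3263357 ≈ 0.30798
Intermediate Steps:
B = -3607/4937 (B = -3607*1/4937 = -3607/4937 ≈ -0.73061)
(B - 610)/(-344 - 1639) = (-3607/4937 - 610)/(-344 - 1639) = -3015177/4937/(-1983) = -3015177/4937*(-1/1983) = 1005059/3263357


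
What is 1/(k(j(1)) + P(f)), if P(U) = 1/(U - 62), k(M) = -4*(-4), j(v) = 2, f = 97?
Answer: 35/561 ≈ 0.062389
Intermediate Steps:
k(M) = 16
P(U) = 1/(-62 + U)
1/(k(j(1)) + P(f)) = 1/(16 + 1/(-62 + 97)) = 1/(16 + 1/35) = 1/(561/35) = 35/561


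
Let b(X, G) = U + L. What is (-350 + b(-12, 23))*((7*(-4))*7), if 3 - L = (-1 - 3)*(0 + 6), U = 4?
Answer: 62524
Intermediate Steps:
L = 27 (L = 3 - (-1 - 3)*(0 + 6) = 3 - (-4)*6 = 3 - 1*(-24) = 3 + 24 = 27)
b(X, G) = 31 (b(X, G) = 4 + 27 = 31)
(-350 + b(-12, 23))*((7*(-4))*7) = (-350 + 31)*((7*(-4))*7) = -(-8932)*7 = -319*(-196) = 62524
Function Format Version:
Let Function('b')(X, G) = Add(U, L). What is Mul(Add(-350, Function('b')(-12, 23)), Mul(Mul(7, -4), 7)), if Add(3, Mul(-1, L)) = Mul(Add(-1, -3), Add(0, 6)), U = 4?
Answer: 62524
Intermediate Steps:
L = 27 (L = Add(3, Mul(-1, Mul(Add(-1, -3), Add(0, 6)))) = Add(3, Mul(-1, Mul(-4, 6))) = Add(3, Mul(-1, -24)) = Add(3, 24) = 27)
Function('b')(X, G) = 31 (Function('b')(X, G) = Add(4, 27) = 31)
Mul(Add(-350, Function('b')(-12, 23)), Mul(Mul(7, -4), 7)) = Mul(Add(-350, 31), Mul(Mul(7, -4), 7)) = Mul(-319, Mul(-28, 7)) = Mul(-319, -196) = 62524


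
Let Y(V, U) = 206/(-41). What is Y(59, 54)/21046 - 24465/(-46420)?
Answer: 2110094347/4005516812 ≈ 0.52680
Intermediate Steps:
Y(V, U) = -206/41 (Y(V, U) = 206*(-1/41) = -206/41)
Y(59, 54)/21046 - 24465/(-46420) = -206/41/21046 - 24465/(-46420) = -206/41*1/21046 - 24465*(-1/46420) = -103/431443 + 4893/9284 = 2110094347/4005516812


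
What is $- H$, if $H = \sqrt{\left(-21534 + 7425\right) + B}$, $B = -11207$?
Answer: $- 2 i \sqrt{6329} \approx - 159.11 i$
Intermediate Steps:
$H = 2 i \sqrt{6329}$ ($H = \sqrt{\left(-21534 + 7425\right) - 11207} = \sqrt{-14109 - 11207} = \sqrt{-25316} = 2 i \sqrt{6329} \approx 159.11 i$)
$- H = - 2 i \sqrt{6329}$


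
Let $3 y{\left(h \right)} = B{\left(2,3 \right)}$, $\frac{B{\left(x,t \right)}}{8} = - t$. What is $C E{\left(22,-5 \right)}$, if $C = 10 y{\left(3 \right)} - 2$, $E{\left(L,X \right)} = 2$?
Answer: $-164$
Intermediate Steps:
$B{\left(x,t \right)} = - 8 t$ ($B{\left(x,t \right)} = 8 \left(- t\right) = - 8 t$)
$y{\left(h \right)} = -8$ ($y{\left(h \right)} = \frac{\left(-8\right) 3}{3} = \frac{1}{3} \left(-24\right) = -8$)
$C = -82$ ($C = 10 \left(-8\right) - 2 = -80 - 2 = -82$)
$C E{\left(22,-5 \right)} = \left(-82\right) 2 = -164$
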